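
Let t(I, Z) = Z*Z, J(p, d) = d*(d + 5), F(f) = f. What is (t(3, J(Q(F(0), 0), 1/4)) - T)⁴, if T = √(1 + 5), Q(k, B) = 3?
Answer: 651279927393/4294967296 - 259174377*√6/4194304 ≈ 0.27909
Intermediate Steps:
J(p, d) = d*(5 + d)
T = √6 ≈ 2.4495
t(I, Z) = Z²
(t(3, J(Q(F(0), 0), 1/4)) - T)⁴ = (((1/4)*(5 + 1/4))² - √6)⁴ = (((1*(¼))*(5 + 1*(¼)))² - √6)⁴ = (((5 + ¼)/4)² - √6)⁴ = (((¼)*(21/4))² - √6)⁴ = ((21/16)² - √6)⁴ = (441/256 - √6)⁴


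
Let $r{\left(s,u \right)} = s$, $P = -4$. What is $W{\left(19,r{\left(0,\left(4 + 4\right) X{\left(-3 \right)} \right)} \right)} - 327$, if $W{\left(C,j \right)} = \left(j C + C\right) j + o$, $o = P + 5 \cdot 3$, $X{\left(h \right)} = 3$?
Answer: $-316$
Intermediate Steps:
$o = 11$ ($o = -4 + 5 \cdot 3 = -4 + 15 = 11$)
$W{\left(C,j \right)} = 11 + j \left(C + C j\right)$ ($W{\left(C,j \right)} = \left(j C + C\right) j + 11 = \left(C j + C\right) j + 11 = \left(C + C j\right) j + 11 = j \left(C + C j\right) + 11 = 11 + j \left(C + C j\right)$)
$W{\left(19,r{\left(0,\left(4 + 4\right) X{\left(-3 \right)} \right)} \right)} - 327 = \left(11 + 19 \cdot 0 + 19 \cdot 0^{2}\right) - 327 = \left(11 + 0 + 19 \cdot 0\right) - 327 = \left(11 + 0 + 0\right) - 327 = 11 - 327 = -316$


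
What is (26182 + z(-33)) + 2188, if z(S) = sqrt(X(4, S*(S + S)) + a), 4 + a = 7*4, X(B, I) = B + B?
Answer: 28370 + 4*sqrt(2) ≈ 28376.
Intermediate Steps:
X(B, I) = 2*B
a = 24 (a = -4 + 7*4 = -4 + 28 = 24)
z(S) = 4*sqrt(2) (z(S) = sqrt(2*4 + 24) = sqrt(8 + 24) = sqrt(32) = 4*sqrt(2))
(26182 + z(-33)) + 2188 = (26182 + 4*sqrt(2)) + 2188 = 28370 + 4*sqrt(2)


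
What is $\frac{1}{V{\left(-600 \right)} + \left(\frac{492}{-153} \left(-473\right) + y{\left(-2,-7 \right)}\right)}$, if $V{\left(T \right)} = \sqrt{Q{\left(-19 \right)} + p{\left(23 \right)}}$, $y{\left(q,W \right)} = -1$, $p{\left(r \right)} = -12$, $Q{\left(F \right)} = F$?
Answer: $\frac{3953571}{6009586072} - \frac{2601 i \sqrt{31}}{6009586072} \approx 0.00065788 - 2.4098 \cdot 10^{-6} i$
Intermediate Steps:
$V{\left(T \right)} = i \sqrt{31}$ ($V{\left(T \right)} = \sqrt{-19 - 12} = \sqrt{-31} = i \sqrt{31}$)
$\frac{1}{V{\left(-600 \right)} + \left(\frac{492}{-153} \left(-473\right) + y{\left(-2,-7 \right)}\right)} = \frac{1}{i \sqrt{31} - \left(1 - \frac{492}{-153} \left(-473\right)\right)} = \frac{1}{i \sqrt{31} - \left(1 - 492 \left(- \frac{1}{153}\right) \left(-473\right)\right)} = \frac{1}{i \sqrt{31} - - \frac{77521}{51}} = \frac{1}{i \sqrt{31} + \left(\frac{77572}{51} - 1\right)} = \frac{1}{i \sqrt{31} + \frac{77521}{51}} = \frac{1}{\frac{77521}{51} + i \sqrt{31}}$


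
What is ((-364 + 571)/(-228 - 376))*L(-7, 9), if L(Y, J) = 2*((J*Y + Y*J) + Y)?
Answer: 27531/302 ≈ 91.162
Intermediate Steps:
L(Y, J) = 2*Y + 4*J*Y (L(Y, J) = 2*((J*Y + J*Y) + Y) = 2*(2*J*Y + Y) = 2*(Y + 2*J*Y) = 2*Y + 4*J*Y)
((-364 + 571)/(-228 - 376))*L(-7, 9) = ((-364 + 571)/(-228 - 376))*(2*(-7)*(1 + 2*9)) = (207/(-604))*(2*(-7)*(1 + 18)) = (207*(-1/604))*(2*(-7)*19) = -207/604*(-266) = 27531/302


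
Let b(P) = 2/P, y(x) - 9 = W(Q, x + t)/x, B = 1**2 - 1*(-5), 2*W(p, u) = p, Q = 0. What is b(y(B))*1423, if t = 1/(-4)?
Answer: 2846/9 ≈ 316.22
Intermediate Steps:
t = -1/4 ≈ -0.25000
W(p, u) = p/2
B = 6 (B = 1 + 5 = 6)
y(x) = 9 (y(x) = 9 + ((1/2)*0)/x = 9 + 0/x = 9 + 0 = 9)
b(y(B))*1423 = (2/9)*1423 = 2846/9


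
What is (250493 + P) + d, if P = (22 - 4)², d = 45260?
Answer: 296077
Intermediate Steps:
P = 324 (P = 18² = 324)
(250493 + P) + d = (250493 + 324) + 45260 = 250817 + 45260 = 296077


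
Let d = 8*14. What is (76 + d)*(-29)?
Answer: -5452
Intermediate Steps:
d = 112
(76 + d)*(-29) = (76 + 112)*(-29) = 188*(-29) = -5452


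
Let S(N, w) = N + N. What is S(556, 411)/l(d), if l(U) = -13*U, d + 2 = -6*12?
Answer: 556/481 ≈ 1.1559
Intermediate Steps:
S(N, w) = 2*N
d = -74 (d = -2 - 6*12 = -2 - 72 = -74)
S(556, 411)/l(d) = (2*556)/((-13*(-74))) = 1112/962 = 1112*(1/962) = 556/481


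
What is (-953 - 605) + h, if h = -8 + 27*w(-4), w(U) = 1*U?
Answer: -1674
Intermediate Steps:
w(U) = U
h = -116 (h = -8 + 27*(-4) = -8 - 108 = -116)
(-953 - 605) + h = (-953 - 605) - 116 = -1558 - 116 = -1674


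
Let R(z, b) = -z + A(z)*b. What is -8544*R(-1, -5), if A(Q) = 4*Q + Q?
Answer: -222144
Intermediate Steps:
A(Q) = 5*Q
R(z, b) = -z + 5*b*z (R(z, b) = -z + (5*z)*b = -z + 5*b*z)
-8544*R(-1, -5) = -(-8544)*(-1 + 5*(-5)) = -(-8544)*(-1 - 25) = -(-8544)*(-26) = -8544*26 = -222144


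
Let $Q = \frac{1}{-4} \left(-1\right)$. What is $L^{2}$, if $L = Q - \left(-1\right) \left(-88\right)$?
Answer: $\frac{123201}{16} \approx 7700.1$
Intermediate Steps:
$Q = \frac{1}{4}$ ($Q = \left(- \frac{1}{4}\right) \left(-1\right) = \frac{1}{4} \approx 0.25$)
$L = - \frac{351}{4}$ ($L = \frac{1}{4} - \left(-1\right) \left(-88\right) = \frac{1}{4} - 88 = - \frac{351}{4} \approx -87.75$)
$L^{2} = \left(- \frac{351}{4}\right)^{2} = \frac{123201}{16}$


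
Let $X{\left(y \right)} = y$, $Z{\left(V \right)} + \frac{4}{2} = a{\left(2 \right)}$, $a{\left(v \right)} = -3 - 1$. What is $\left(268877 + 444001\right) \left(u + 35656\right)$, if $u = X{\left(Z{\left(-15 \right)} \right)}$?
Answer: $25414100700$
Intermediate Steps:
$a{\left(v \right)} = -4$
$Z{\left(V \right)} = -6$ ($Z{\left(V \right)} = -2 - 4 = -6$)
$u = -6$
$\left(268877 + 444001\right) \left(u + 35656\right) = \left(268877 + 444001\right) \left(-6 + 35656\right) = 712878 \cdot 35650 = 25414100700$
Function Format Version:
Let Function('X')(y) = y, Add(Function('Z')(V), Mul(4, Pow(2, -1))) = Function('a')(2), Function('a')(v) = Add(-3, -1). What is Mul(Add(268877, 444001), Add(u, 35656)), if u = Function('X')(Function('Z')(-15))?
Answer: 25414100700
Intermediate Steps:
Function('a')(v) = -4
Function('Z')(V) = -6 (Function('Z')(V) = Add(-2, -4) = -6)
u = -6
Mul(Add(268877, 444001), Add(u, 35656)) = Mul(Add(268877, 444001), Add(-6, 35656)) = Mul(712878, 35650) = 25414100700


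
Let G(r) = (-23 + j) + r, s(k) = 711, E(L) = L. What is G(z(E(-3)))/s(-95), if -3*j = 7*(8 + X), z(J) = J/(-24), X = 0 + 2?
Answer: -1109/17064 ≈ -0.064991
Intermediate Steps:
X = 2
z(J) = -J/24 (z(J) = J*(-1/24) = -J/24)
j = -70/3 (j = -7*(8 + 2)/3 = -7*10/3 = -⅓*70 = -70/3 ≈ -23.333)
G(r) = -139/3 + r (G(r) = (-23 - 70/3) + r = -139/3 + r)
G(z(E(-3)))/s(-95) = (-139/3 - 1/24*(-3))/711 = (-139/3 + ⅛)*(1/711) = -1109/24*1/711 = -1109/17064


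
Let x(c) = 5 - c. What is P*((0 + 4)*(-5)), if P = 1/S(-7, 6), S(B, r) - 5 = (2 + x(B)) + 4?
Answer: -20/23 ≈ -0.86957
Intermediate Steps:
S(B, r) = 16 - B (S(B, r) = 5 + ((2 + (5 - B)) + 4) = 5 + ((7 - B) + 4) = 5 + (11 - B) = 16 - B)
P = 1/23 (P = 1/(16 - 1*(-7)) = 1/(16 + 7) = 1/23 ≈ 0.043478)
P*((0 + 4)*(-5)) = ((0 + 4)*(-5))/23 = (4*(-5))/23 = (1/23)*(-20) = -20/23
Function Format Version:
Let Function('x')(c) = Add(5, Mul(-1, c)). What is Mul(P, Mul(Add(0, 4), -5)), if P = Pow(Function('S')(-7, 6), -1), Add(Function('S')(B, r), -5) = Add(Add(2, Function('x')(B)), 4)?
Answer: Rational(-20, 23) ≈ -0.86957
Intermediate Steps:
Function('S')(B, r) = Add(16, Mul(-1, B)) (Function('S')(B, r) = Add(5, Add(Add(2, Add(5, Mul(-1, B))), 4)) = Add(5, Add(Add(7, Mul(-1, B)), 4)) = Add(5, Add(11, Mul(-1, B))) = Add(16, Mul(-1, B)))
P = Rational(1, 23) (P = Pow(Add(16, Mul(-1, -7)), -1) = Pow(Add(16, 7), -1) = Pow(23, -1) = Rational(1, 23) ≈ 0.043478)
Mul(P, Mul(Add(0, 4), -5)) = Mul(Rational(1, 23), Mul(Add(0, 4), -5)) = Mul(Rational(1, 23), Mul(4, -5)) = Mul(Rational(1, 23), -20) = Rational(-20, 23)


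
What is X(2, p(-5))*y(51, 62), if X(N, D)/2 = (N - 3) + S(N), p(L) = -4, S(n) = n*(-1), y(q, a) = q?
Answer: -306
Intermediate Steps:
S(n) = -n
X(N, D) = -6 (X(N, D) = 2*((N - 3) - N) = 2*((-3 + N) - N) = 2*(-3) = -6)
X(2, p(-5))*y(51, 62) = -6*51 = -306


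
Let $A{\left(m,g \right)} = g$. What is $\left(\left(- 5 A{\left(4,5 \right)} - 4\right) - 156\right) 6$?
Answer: $-1110$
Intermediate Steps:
$\left(\left(- 5 A{\left(4,5 \right)} - 4\right) - 156\right) 6 = \left(\left(\left(-5\right) 5 - 4\right) - 156\right) 6 = \left(\left(-25 - 4\right) - 156\right) 6 = \left(-29 - 156\right) 6 = \left(-185\right) 6 = -1110$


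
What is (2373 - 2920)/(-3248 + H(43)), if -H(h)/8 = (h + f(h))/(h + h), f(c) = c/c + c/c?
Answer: 23521/139844 ≈ 0.16819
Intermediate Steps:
f(c) = 2 (f(c) = 1 + 1 = 2)
H(h) = -4*(2 + h)/h (H(h) = -8*(h + 2)/(h + h) = -8*(2 + h)/(2*h) = -8*(2 + h)*1/(2*h) = -4*(2 + h)/h)
(2373 - 2920)/(-3248 + H(43)) = (2373 - 2920)/(-3248 + (-4 - 8/43)) = -547/(-3248 + (-4 - 8*1/43)) = -547/(-3248 + (-4 - 8/43)) = -547/(-3248 - 180/43) = -547/(-139844/43) = -547*(-43/139844) = 23521/139844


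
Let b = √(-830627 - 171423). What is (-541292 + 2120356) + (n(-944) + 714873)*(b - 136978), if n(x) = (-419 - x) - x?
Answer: -98121515412 + 25071970*I*√818 ≈ -9.8122e+10 + 7.1708e+8*I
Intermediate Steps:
n(x) = -419 - 2*x
b = 35*I*√818 (b = √(-1002050) = 35*I*√818 ≈ 1001.0*I)
(-541292 + 2120356) + (n(-944) + 714873)*(b - 136978) = (-541292 + 2120356) + ((-419 - 2*(-944)) + 714873)*(35*I*√818 - 136978) = 1579064 + ((-419 + 1888) + 714873)*(-136978 + 35*I*√818) = 1579064 + (1469 + 714873)*(-136978 + 35*I*√818) = 1579064 + 716342*(-136978 + 35*I*√818) = 1579064 + (-98123094476 + 25071970*I*√818) = -98121515412 + 25071970*I*√818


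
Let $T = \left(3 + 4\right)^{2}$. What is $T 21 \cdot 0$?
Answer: $0$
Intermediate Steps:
$T = 49$ ($T = 7^{2} = 49$)
$T 21 \cdot 0 = 49 \cdot 21 \cdot 0 = 1029 \cdot 0 = 0$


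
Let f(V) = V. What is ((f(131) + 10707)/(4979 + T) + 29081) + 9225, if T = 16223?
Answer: 406087325/10601 ≈ 38307.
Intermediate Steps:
((f(131) + 10707)/(4979 + T) + 29081) + 9225 = ((131 + 10707)/(4979 + 16223) + 29081) + 9225 = (10838/21202 + 29081) + 9225 = (10838*(1/21202) + 29081) + 9225 = (5419/10601 + 29081) + 9225 = 308293100/10601 + 9225 = 406087325/10601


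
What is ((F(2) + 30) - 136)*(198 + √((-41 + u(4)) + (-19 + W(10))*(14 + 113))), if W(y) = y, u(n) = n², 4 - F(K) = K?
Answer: -20592 - 416*I*√73 ≈ -20592.0 - 3554.3*I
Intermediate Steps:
F(K) = 4 - K
((F(2) + 30) - 136)*(198 + √((-41 + u(4)) + (-19 + W(10))*(14 + 113))) = (((4 - 1*2) + 30) - 136)*(198 + √((-41 + 4²) + (-19 + 10)*(14 + 113))) = (((4 - 2) + 30) - 136)*(198 + √((-41 + 16) - 9*127)) = ((2 + 30) - 136)*(198 + √(-25 - 1143)) = (32 - 136)*(198 + √(-1168)) = -104*(198 + 4*I*√73) = -20592 - 416*I*√73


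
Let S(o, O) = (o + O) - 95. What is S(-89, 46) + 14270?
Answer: 14132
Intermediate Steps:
S(o, O) = -95 + O + o (S(o, O) = (O + o) - 95 = -95 + O + o)
S(-89, 46) + 14270 = (-95 + 46 - 89) + 14270 = -138 + 14270 = 14132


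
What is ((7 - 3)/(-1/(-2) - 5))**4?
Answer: 4096/6561 ≈ 0.62430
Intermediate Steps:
((7 - 3)/(-1/(-2) - 5))**4 = (4/(-1*(-1/2) - 5))**4 = (4/(1/2 - 5))**4 = (4/(-9/2))**4 = (4*(-2/9))**4 = (-8/9)**4 = 4096/6561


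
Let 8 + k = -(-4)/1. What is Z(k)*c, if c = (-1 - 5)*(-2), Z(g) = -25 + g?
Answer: -348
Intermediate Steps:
k = -4 (k = -8 - (-4)/1 = -8 - (-4) = -8 - 1*(-4) = -8 + 4 = -4)
c = 12 (c = -6*(-2) = 12)
Z(k)*c = (-25 - 4)*12 = -29*12 = -348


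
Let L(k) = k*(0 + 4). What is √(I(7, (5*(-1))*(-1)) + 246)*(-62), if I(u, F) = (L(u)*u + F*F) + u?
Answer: -62*√474 ≈ -1349.8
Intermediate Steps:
L(k) = 4*k (L(k) = k*4 = 4*k)
I(u, F) = u + F² + 4*u² (I(u, F) = ((4*u)*u + F*F) + u = (4*u² + F²) + u = (F² + 4*u²) + u = u + F² + 4*u²)
√(I(7, (5*(-1))*(-1)) + 246)*(-62) = √((7 + ((5*(-1))*(-1))² + 4*7²) + 246)*(-62) = √((7 + (-5*(-1))² + 4*49) + 246)*(-62) = √((7 + 5² + 196) + 246)*(-62) = √((7 + 25 + 196) + 246)*(-62) = √(228 + 246)*(-62) = √474*(-62) = -62*√474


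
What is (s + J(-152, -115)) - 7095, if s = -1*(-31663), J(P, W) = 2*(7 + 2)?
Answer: 24586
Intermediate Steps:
J(P, W) = 18 (J(P, W) = 2*9 = 18)
s = 31663
(s + J(-152, -115)) - 7095 = (31663 + 18) - 7095 = 31681 - 7095 = 24586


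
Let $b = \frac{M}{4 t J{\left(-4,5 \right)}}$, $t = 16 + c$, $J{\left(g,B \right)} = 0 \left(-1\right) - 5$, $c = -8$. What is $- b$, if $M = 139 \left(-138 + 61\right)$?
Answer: $- \frac{10703}{160} \approx -66.894$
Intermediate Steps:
$J{\left(g,B \right)} = -5$ ($J{\left(g,B \right)} = 0 - 5 = -5$)
$t = 8$ ($t = 16 - 8 = 8$)
$M = -10703$ ($M = 139 \left(-77\right) = -10703$)
$b = \frac{10703}{160}$ ($b = - \frac{10703}{4 \cdot 8 \left(-5\right)} = - \frac{10703}{32 \left(-5\right)} = - \frac{10703}{-160} = \left(-10703\right) \left(- \frac{1}{160}\right) = \frac{10703}{160} \approx 66.894$)
$- b = \left(-1\right) \frac{10703}{160} = - \frac{10703}{160}$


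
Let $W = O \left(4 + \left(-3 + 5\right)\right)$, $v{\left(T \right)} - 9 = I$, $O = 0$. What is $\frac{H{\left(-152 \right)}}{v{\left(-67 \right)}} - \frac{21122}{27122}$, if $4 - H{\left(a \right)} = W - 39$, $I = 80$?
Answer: $- \frac{356806}{1206929} \approx -0.29563$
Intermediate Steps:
$v{\left(T \right)} = 89$ ($v{\left(T \right)} = 9 + 80 = 89$)
$W = 0$ ($W = 0 \left(4 + \left(-3 + 5\right)\right) = 0 \left(4 + 2\right) = 0 \cdot 6 = 0$)
$H{\left(a \right)} = 43$ ($H{\left(a \right)} = 4 - \left(0 - 39\right) = 4 - -39 = 4 + 39 = 43$)
$\frac{H{\left(-152 \right)}}{v{\left(-67 \right)}} - \frac{21122}{27122} = \frac{43}{89} - \frac{21122}{27122} = 43 \cdot \frac{1}{89} - \frac{10561}{13561} = \frac{43}{89} - \frac{10561}{13561} = - \frac{356806}{1206929}$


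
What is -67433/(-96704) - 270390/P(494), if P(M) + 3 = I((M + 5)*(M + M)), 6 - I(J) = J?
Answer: 59392870457/47675942336 ≈ 1.2458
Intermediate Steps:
I(J) = 6 - J
P(M) = 3 - 2*M*(5 + M) (P(M) = -3 + (6 - (M + 5)*(M + M)) = -3 + (6 - (5 + M)*2*M) = -3 + (6 - 2*M*(5 + M)) = 3 - 2*M*(5 + M))
-67433/(-96704) - 270390/P(494) = -67433/(-96704) - 270390/(3 - 2*494*(5 + 494)) = -67433*(-1/96704) - 270390/(3 - 2*494*499) = 67433/96704 - 270390/(3 - 493012) = 67433/96704 - 270390/(-493009) = 67433/96704 - 270390*(-1/493009) = 67433/96704 + 270390/493009 = 59392870457/47675942336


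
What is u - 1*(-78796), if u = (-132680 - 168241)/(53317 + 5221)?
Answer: 4612259327/58538 ≈ 78791.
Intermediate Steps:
u = -300921/58538 ≈ -5.1406
u - 1*(-78796) = -300921/58538 - 1*(-78796) = -300921/58538 + 78796 = 4612259327/58538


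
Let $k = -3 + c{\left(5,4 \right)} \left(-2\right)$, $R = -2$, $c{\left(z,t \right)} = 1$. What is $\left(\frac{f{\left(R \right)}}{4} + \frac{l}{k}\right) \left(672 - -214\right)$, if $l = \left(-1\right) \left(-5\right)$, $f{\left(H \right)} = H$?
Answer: $-1329$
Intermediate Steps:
$k = -5$ ($k = -3 + 1 \left(-2\right) = -3 - 2 = -5$)
$l = 5$
$\left(\frac{f{\left(R \right)}}{4} + \frac{l}{k}\right) \left(672 - -214\right) = \left(- \frac{2}{4} + \frac{5}{-5}\right) \left(672 - -214\right) = \left(\left(-2\right) \frac{1}{4} + 5 \left(- \frac{1}{5}\right)\right) \left(672 + 214\right) = \left(- \frac{1}{2} - 1\right) 886 = \left(- \frac{3}{2}\right) 886 = -1329$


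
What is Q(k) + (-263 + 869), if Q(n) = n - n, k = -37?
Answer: 606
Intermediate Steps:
Q(n) = 0
Q(k) + (-263 + 869) = 0 + (-263 + 869) = 0 + 606 = 606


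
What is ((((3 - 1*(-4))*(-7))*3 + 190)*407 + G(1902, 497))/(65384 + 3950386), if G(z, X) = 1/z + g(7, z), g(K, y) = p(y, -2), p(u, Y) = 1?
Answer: 605251/138872628 ≈ 0.0043583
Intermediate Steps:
g(K, y) = 1
G(z, X) = 1 + 1/z (G(z, X) = 1/z + 1 = 1 + 1/z)
((((3 - 1*(-4))*(-7))*3 + 190)*407 + G(1902, 497))/(65384 + 3950386) = ((((3 - 1*(-4))*(-7))*3 + 190)*407 + (1 + 1902)/1902)/(65384 + 3950386) = ((((3 + 4)*(-7))*3 + 190)*407 + (1/1902)*1903)/4015770 = (((7*(-7))*3 + 190)*407 + 1903/1902)*(1/4015770) = ((-49*3 + 190)*407 + 1903/1902)*(1/4015770) = ((-147 + 190)*407 + 1903/1902)*(1/4015770) = (43*407 + 1903/1902)*(1/4015770) = (17501 + 1903/1902)*(1/4015770) = (33288805/1902)*(1/4015770) = 605251/138872628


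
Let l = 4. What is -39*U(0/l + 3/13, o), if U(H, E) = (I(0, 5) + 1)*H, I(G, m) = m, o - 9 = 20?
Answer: -54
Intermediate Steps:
o = 29 (o = 9 + 20 = 29)
U(H, E) = 6*H (U(H, E) = (5 + 1)*H = 6*H)
-39*U(0/l + 3/13, o) = -234*(0/4 + 3/13) = -234*(0*(1/4) + 3*(1/13)) = -234*(0 + 3/13) = -234*3/13 = -39*18/13 = -54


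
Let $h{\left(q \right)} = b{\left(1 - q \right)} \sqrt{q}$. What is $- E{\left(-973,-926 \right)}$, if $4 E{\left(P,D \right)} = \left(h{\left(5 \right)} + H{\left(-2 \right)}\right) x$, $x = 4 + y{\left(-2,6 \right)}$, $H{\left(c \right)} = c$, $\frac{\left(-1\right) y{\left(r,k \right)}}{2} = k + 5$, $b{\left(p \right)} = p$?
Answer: $-9 - 18 \sqrt{5} \approx -49.249$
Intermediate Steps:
$h{\left(q \right)} = \sqrt{q} \left(1 - q\right)$ ($h{\left(q \right)} = \left(1 - q\right) \sqrt{q} = \sqrt{q} \left(1 - q\right)$)
$y{\left(r,k \right)} = -10 - 2 k$ ($y{\left(r,k \right)} = - 2 \left(k + 5\right) = - 2 \left(5 + k\right) = -10 - 2 k$)
$x = -18$ ($x = 4 - 22 = -18$)
$E{\left(P,D \right)} = 9 + 18 \sqrt{5}$ ($E{\left(P,D \right)} = \frac{\left(\sqrt{5} \left(1 - 5\right) - 2\right) \left(-18\right)}{4} = \frac{\left(\sqrt{5} \left(-4\right) - 2\right) \left(-18\right)}{4} = \frac{\left(- 4 \sqrt{5} - 2\right) \left(-18\right)}{4} = \frac{\left(-2 - 4 \sqrt{5}\right) \left(-18\right)}{4} = \frac{36 + 72 \sqrt{5}}{4} = 9 + 18 \sqrt{5}$)
$- E{\left(-973,-926 \right)} = - (9 + 18 \sqrt{5}) = -9 - 18 \sqrt{5}$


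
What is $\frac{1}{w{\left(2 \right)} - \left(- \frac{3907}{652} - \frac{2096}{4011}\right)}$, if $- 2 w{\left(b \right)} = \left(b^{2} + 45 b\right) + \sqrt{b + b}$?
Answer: $- \frac{2615172}{108490687} \approx -0.024105$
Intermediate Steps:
$w{\left(b \right)} = - \frac{45 b}{2} - \frac{b^{2}}{2} - \frac{\sqrt{2} \sqrt{b}}{2}$ ($w{\left(b \right)} = - \frac{\left(b^{2} + 45 b\right) + \sqrt{b + b}}{2} = - \frac{\left(b^{2} + 45 b\right) + \sqrt{2 b}}{2} = - \frac{\left(b^{2} + 45 b\right) + \sqrt{2} \sqrt{b}}{2} = - \frac{b^{2} + 45 b + \sqrt{2} \sqrt{b}}{2} = - \frac{45 b}{2} - \frac{b^{2}}{2} - \frac{\sqrt{2} \sqrt{b}}{2}$)
$\frac{1}{w{\left(2 \right)} - \left(- \frac{3907}{652} - \frac{2096}{4011}\right)} = \frac{1}{\left(\left(- \frac{45}{2}\right) 2 - \frac{2^{2}}{2} - \frac{\sqrt{2} \sqrt{2}}{2}\right) - \left(- \frac{3907}{652} - \frac{2096}{4011}\right)} = \frac{1}{\left(-45 - 2 - 1\right) - - \frac{17037569}{2615172}} = \frac{1}{\left(-45 - 2 - 1\right) + \left(\frac{3907}{652} + \frac{2096}{4011}\right)} = \frac{1}{-48 + \frac{17037569}{2615172}} = \frac{1}{- \frac{108490687}{2615172}} = - \frac{2615172}{108490687}$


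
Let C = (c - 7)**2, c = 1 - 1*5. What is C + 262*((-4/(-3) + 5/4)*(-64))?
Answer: -129589/3 ≈ -43196.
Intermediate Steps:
c = -4 (c = 1 - 5 = -4)
C = 121 (C = (-4 - 7)**2 = (-11)**2 = 121)
C + 262*((-4/(-3) + 5/4)*(-64)) = 121 + 262*((-4/(-3) + 5/4)*(-64)) = 121 + 262*((-4*(-1/3) + 5*(1/4))*(-64)) = 121 + 262*((4/3 + 5/4)*(-64)) = 121 + 262*((31/12)*(-64)) = 121 + 262*(-496/3) = 121 - 129952/3 = -129589/3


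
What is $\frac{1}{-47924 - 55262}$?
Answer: $- \frac{1}{103186} \approx -9.6912 \cdot 10^{-6}$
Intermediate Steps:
$\frac{1}{-47924 - 55262} = \frac{1}{-103186} = - \frac{1}{103186}$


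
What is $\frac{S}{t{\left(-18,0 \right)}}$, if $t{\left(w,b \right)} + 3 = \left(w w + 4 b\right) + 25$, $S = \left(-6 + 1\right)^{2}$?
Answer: $\frac{25}{346} \approx 0.072254$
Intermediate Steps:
$S = 25$ ($S = \left(-5\right)^{2} = 25$)
$t{\left(w,b \right)} = 22 + w^{2} + 4 b$ ($t{\left(w,b \right)} = -3 + \left(\left(w w + 4 b\right) + 25\right) = -3 + \left(\left(w^{2} + 4 b\right) + 25\right) = -3 + \left(25 + w^{2} + 4 b\right) = 22 + w^{2} + 4 b$)
$\frac{S}{t{\left(-18,0 \right)}} = \frac{25}{22 + \left(-18\right)^{2} + 4 \cdot 0} = \frac{25}{22 + 324 + 0} = \frac{25}{346}$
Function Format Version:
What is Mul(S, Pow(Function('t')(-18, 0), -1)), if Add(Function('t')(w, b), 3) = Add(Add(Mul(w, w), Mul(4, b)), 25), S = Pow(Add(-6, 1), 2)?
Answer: Rational(25, 346) ≈ 0.072254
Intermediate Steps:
S = 25 (S = Pow(-5, 2) = 25)
Function('t')(w, b) = Add(22, Pow(w, 2), Mul(4, b)) (Function('t')(w, b) = Add(-3, Add(Add(Mul(w, w), Mul(4, b)), 25)) = Add(-3, Add(Add(Pow(w, 2), Mul(4, b)), 25)) = Add(-3, Add(25, Pow(w, 2), Mul(4, b))) = Add(22, Pow(w, 2), Mul(4, b)))
Mul(S, Pow(Function('t')(-18, 0), -1)) = Mul(25, Pow(Add(22, Pow(-18, 2), Mul(4, 0)), -1)) = Mul(25, Pow(Add(22, 324, 0), -1)) = Mul(25, Pow(346, -1)) = Mul(25, Rational(1, 346)) = Rational(25, 346)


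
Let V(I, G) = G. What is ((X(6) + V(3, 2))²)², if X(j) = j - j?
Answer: 16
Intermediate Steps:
X(j) = 0
((X(6) + V(3, 2))²)² = ((0 + 2)²)² = (2²)² = 4² = 16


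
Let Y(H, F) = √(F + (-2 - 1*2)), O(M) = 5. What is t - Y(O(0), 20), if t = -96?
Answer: -100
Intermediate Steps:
Y(H, F) = √(-4 + F) (Y(H, F) = √(F + (-2 - 2)) = √(F - 4) = √(-4 + F))
t - Y(O(0), 20) = -96 - √(-4 + 20) = -96 - √16 = -96 - 1*4 = -96 - 4 = -100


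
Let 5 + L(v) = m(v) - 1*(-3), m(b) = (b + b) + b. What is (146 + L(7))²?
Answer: 27225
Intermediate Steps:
m(b) = 3*b (m(b) = 2*b + b = 3*b)
L(v) = -2 + 3*v (L(v) = -5 + (3*v - 1*(-3)) = -5 + (3*v + 3) = -5 + (3 + 3*v) = -2 + 3*v)
(146 + L(7))² = (146 + (-2 + 3*7))² = (146 + (-2 + 21))² = (146 + 19)² = 165² = 27225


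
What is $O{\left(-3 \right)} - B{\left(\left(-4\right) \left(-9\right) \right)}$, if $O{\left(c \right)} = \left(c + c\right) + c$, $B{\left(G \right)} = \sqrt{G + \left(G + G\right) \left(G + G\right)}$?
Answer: $-9 - 6 \sqrt{145} \approx -81.25$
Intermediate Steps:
$B{\left(G \right)} = \sqrt{G + 4 G^{2}}$ ($B{\left(G \right)} = \sqrt{G + 2 G 2 G} = \sqrt{G + 4 G^{2}}$)
$O{\left(c \right)} = 3 c$ ($O{\left(c \right)} = 2 c + c = 3 c$)
$O{\left(-3 \right)} - B{\left(\left(-4\right) \left(-9\right) \right)} = 3 \left(-3\right) - \sqrt{\left(-4\right) \left(-9\right) \left(1 + 4 \left(\left(-4\right) \left(-9\right)\right)\right)} = -9 - \sqrt{36 \left(1 + 4 \cdot 36\right)} = -9 - \sqrt{36 \left(1 + 144\right)} = -9 - \sqrt{36 \cdot 145} = -9 - \sqrt{5220} = -9 - 6 \sqrt{145}$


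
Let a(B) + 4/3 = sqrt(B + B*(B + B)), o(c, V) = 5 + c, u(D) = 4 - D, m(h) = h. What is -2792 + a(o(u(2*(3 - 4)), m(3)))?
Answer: -8380/3 + sqrt(253) ≈ -2777.4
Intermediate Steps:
a(B) = -4/3 + sqrt(B + 2*B**2) (a(B) = -4/3 + sqrt(B + B*(B + B)) = -4/3 + sqrt(B + B*(2*B)) = -4/3 + sqrt(B + 2*B**2))
-2792 + a(o(u(2*(3 - 4)), m(3))) = -2792 + (-4/3 + sqrt((5 + (4 - 2*(3 - 4)))*(1 + 2*(5 + (4 - 2*(3 - 4)))))) = -2792 + (-4/3 + sqrt((5 + (4 - 2*(-1)))*(1 + 2*(5 + (4 - 2*(-1)))))) = -2792 + (-4/3 + sqrt((5 + (4 - 1*(-2)))*(1 + 2*(5 + (4 - 1*(-2)))))) = -2792 + (-4/3 + sqrt((5 + (4 + 2))*(1 + 2*(5 + (4 + 2))))) = -2792 + (-4/3 + sqrt((5 + 6)*(1 + 2*(5 + 6)))) = -2792 + (-4/3 + sqrt(11*(1 + 2*11))) = -2792 + (-4/3 + sqrt(11*(1 + 22))) = -2792 + (-4/3 + sqrt(11*23)) = -2792 + (-4/3 + sqrt(253)) = -8380/3 + sqrt(253)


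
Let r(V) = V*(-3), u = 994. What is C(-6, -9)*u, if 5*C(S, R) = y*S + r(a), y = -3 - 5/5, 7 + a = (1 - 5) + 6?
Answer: 38766/5 ≈ 7753.2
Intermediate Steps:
a = -5 (a = -7 + ((1 - 5) + 6) = -7 + (-4 + 6) = -7 + 2 = -5)
y = -4 (y = -3 - 5/5 = -3 - 1*1 = -3 - 1 = -4)
r(V) = -3*V
C(S, R) = 3 - 4*S/5 (C(S, R) = (-4*S - 3*(-5))/5 = (-4*S + 15)/5 = (15 - 4*S)/5 = 3 - 4*S/5)
C(-6, -9)*u = (3 - 4/5*(-6))*994 = (3 + 24/5)*994 = (39/5)*994 = 38766/5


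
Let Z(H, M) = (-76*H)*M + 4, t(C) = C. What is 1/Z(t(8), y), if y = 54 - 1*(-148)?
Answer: -1/122812 ≈ -8.1425e-6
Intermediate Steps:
y = 202 (y = 54 + 148 = 202)
Z(H, M) = 4 - 76*H*M (Z(H, M) = -76*H*M + 4 = 4 - 76*H*M)
1/Z(t(8), y) = 1/(4 - 76*8*202) = 1/(4 - 122816) = 1/(-122812) = -1/122812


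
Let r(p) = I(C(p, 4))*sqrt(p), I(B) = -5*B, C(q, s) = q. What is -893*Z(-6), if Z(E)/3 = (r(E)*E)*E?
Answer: -2893320*I*sqrt(6) ≈ -7.0872e+6*I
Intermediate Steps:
r(p) = -5*p**(3/2) (r(p) = (-5*p)*sqrt(p) = -5*p**(3/2))
Z(E) = -15*E**(7/2) (Z(E) = 3*(((-5*E**(3/2))*E)*E) = 3*((-5*E**(5/2))*E) = 3*(-5*E**(7/2)) = -15*E**(7/2))
-893*Z(-6) = -(-13395)*(-6)**(7/2) = -(-13395)*(-216*I*sqrt(6)) = -2893320*I*sqrt(6)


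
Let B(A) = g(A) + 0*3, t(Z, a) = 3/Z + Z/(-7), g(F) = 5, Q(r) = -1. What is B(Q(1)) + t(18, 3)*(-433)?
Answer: 43943/42 ≈ 1046.3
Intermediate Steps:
t(Z, a) = 3/Z - Z/7 (t(Z, a) = 3/Z + Z*(-⅐) = 3/Z - Z/7)
B(A) = 5 (B(A) = 5 + 0*3 = 5 + 0 = 5)
B(Q(1)) + t(18, 3)*(-433) = 5 + (3/18 - ⅐*18)*(-433) = 5 + (3*(1/18) - 18/7)*(-433) = 5 + (⅙ - 18/7)*(-433) = 5 - 101/42*(-433) = 5 + 43733/42 = 43943/42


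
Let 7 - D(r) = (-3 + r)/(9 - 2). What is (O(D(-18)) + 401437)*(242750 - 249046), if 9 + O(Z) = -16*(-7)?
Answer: -2528095840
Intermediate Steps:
D(r) = 52/7 - r/7 (D(r) = 7 - (-3 + r)/(9 - 2) = 7 - (-3 + r)/7 = 7 - (-3/7 + r/7) = 7 + (3/7 - r/7) = 52/7 - r/7)
O(Z) = 103 (O(Z) = -9 - 16*(-7) = -9 + 112 = 103)
(O(D(-18)) + 401437)*(242750 - 249046) = (103 + 401437)*(242750 - 249046) = 401540*(-6296) = -2528095840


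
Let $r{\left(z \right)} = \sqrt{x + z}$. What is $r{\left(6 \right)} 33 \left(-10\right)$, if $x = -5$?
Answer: $-330$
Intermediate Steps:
$r{\left(z \right)} = \sqrt{-5 + z}$
$r{\left(6 \right)} 33 \left(-10\right) = \sqrt{-5 + 6} \cdot 33 \left(-10\right) = \sqrt{1} \cdot 33 \left(-10\right) = 1 \cdot 33 \left(-10\right) = 33 \left(-10\right) = -330$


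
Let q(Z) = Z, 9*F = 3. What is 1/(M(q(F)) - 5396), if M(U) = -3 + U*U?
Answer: -9/48590 ≈ -0.00018522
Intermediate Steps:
F = ⅓ (F = (⅑)*3 = ⅓ ≈ 0.33333)
M(U) = -3 + U²
1/(M(q(F)) - 5396) = 1/((-3 + (⅓)²) - 5396) = 1/((-3 + ⅑) - 5396) = 1/(-26/9 - 5396) = 1/(-48590/9) = -9/48590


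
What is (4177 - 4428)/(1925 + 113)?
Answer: -251/2038 ≈ -0.12316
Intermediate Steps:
(4177 - 4428)/(1925 + 113) = -251/2038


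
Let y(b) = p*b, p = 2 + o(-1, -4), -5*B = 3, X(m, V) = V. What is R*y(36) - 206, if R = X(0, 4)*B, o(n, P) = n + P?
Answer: 266/5 ≈ 53.200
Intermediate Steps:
o(n, P) = P + n
B = -⅗ (B = -⅕*3 = -⅗ ≈ -0.60000)
p = -3 (p = 2 + (-4 - 1) = 2 - 5 = -3)
y(b) = -3*b
R = -12/5 (R = 4*(-⅗) = -12/5 ≈ -2.4000)
R*y(36) - 206 = -(-36)*36/5 - 206 = -12/5*(-108) - 206 = 1296/5 - 206 = 266/5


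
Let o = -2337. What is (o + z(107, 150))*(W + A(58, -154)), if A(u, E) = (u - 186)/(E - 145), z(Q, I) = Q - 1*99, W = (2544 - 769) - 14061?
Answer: 8555315994/299 ≈ 2.8613e+7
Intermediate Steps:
W = -12286 (W = 1775 - 14061 = -12286)
z(Q, I) = -99 + Q (z(Q, I) = Q - 99 = -99 + Q)
A(u, E) = (-186 + u)/(-145 + E)
(o + z(107, 150))*(W + A(58, -154)) = (-2337 + (-99 + 107))*(-12286 + (-186 + 58)/(-145 - 154)) = (-2337 + 8)*(-12286 - 128/(-299)) = -2329*(-12286 - 1/299*(-128)) = -2329*(-12286 + 128/299) = -2329*(-3673386/299) = 8555315994/299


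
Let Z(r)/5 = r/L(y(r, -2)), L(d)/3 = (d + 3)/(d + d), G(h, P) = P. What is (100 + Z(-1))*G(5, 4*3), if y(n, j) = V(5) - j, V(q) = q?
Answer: 1172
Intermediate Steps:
y(n, j) = 5 - j
L(d) = 3*(3 + d)/(2*d) (L(d) = 3*((d + 3)/(d + d)) = 3*((3 + d)/((2*d))) = 3*((3 + d)*(1/(2*d))) = 3*((3 + d)/(2*d)) = 3*(3 + d)/(2*d))
Z(r) = 7*r/3 (Z(r) = 5*(r/((3*(3 + (5 - 1*(-2)))/(2*(5 - 1*(-2)))))) = 5*(r/((3*(3 + (5 + 2))/(2*(5 + 2))))) = 5*(r/(((3/2)*(3 + 7)/7))) = 5*(r/(((3/2)*(⅐)*10))) = 5*(r/(15/7)) = 5*(r*(7/15)) = 5*(7*r/15) = 7*r/3)
(100 + Z(-1))*G(5, 4*3) = (100 + (7/3)*(-1))*(4*3) = (100 - 7/3)*12 = (293/3)*12 = 1172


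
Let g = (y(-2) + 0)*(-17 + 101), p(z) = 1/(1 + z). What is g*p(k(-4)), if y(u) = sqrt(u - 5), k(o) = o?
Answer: -28*I*sqrt(7) ≈ -74.081*I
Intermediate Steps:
y(u) = sqrt(-5 + u)
g = 84*I*sqrt(7) (g = (sqrt(-5 - 2) + 0)*(-17 + 101) = (sqrt(-7) + 0)*84 = (I*sqrt(7) + 0)*84 = (I*sqrt(7))*84 = 84*I*sqrt(7) ≈ 222.24*I)
g*p(k(-4)) = (84*I*sqrt(7))/(1 - 4) = (84*I*sqrt(7))/(-3) = (84*I*sqrt(7))*(-1/3) = -28*I*sqrt(7)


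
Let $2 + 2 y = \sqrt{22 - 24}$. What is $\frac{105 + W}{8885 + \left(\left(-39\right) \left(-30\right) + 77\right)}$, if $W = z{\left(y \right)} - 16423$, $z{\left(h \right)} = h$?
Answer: $- \frac{16319}{10132} + \frac{i \sqrt{2}}{20264} \approx -1.6106 + 6.9789 \cdot 10^{-5} i$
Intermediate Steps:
$y = -1 + \frac{i \sqrt{2}}{2}$ ($y = -1 + \frac{\sqrt{22 - 24}}{2} = -1 + \frac{\sqrt{-2}}{2} = -1 + \frac{i \sqrt{2}}{2} \approx -1.0 + 0.70711 i$)
$W = -16424 + \frac{i \sqrt{2}}{2}$ ($W = \left(-1 + \frac{i \sqrt{2}}{2}\right) - 16423 = -16424 + \frac{i \sqrt{2}}{2} \approx -16424.0 + 0.70711 i$)
$\frac{105 + W}{8885 + \left(\left(-39\right) \left(-30\right) + 77\right)} = \frac{105 - \left(16424 - \frac{i \sqrt{2}}{2}\right)}{8885 + \left(\left(-39\right) \left(-30\right) + 77\right)} = \frac{-16319 + \frac{i \sqrt{2}}{2}}{8885 + \left(1170 + 77\right)} = \frac{-16319 + \frac{i \sqrt{2}}{2}}{8885 + 1247} = \frac{-16319 + \frac{i \sqrt{2}}{2}}{10132} = \left(-16319 + \frac{i \sqrt{2}}{2}\right) \frac{1}{10132} = - \frac{16319}{10132} + \frac{i \sqrt{2}}{20264}$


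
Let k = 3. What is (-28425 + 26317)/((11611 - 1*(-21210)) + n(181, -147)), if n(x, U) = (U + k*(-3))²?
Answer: -2108/57157 ≈ -0.036881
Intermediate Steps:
n(x, U) = (-9 + U)² (n(x, U) = (U + 3*(-3))² = (U - 9)² = (-9 + U)²)
(-28425 + 26317)/((11611 - 1*(-21210)) + n(181, -147)) = (-28425 + 26317)/((11611 - 1*(-21210)) + (-9 - 147)²) = -2108/((11611 + 21210) + (-156)²) = -2108/(32821 + 24336) = -2108/57157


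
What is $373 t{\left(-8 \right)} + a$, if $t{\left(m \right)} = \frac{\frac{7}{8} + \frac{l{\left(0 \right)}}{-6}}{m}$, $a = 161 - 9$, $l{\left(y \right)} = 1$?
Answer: $\frac{22843}{192} \approx 118.97$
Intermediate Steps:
$a = 152$
$t{\left(m \right)} = \frac{17}{24 m}$ ($t{\left(m \right)} = \frac{\frac{7}{8} + 1 \frac{1}{-6}}{m} = \frac{7 \cdot \frac{1}{8} + 1 \left(- \frac{1}{6}\right)}{m} = \frac{\frac{7}{8} - \frac{1}{6}}{m} = \frac{17}{24 m}$)
$373 t{\left(-8 \right)} + a = 373 \frac{17}{24 \left(-8\right)} + 152 = 373 \cdot \frac{17}{24} \left(- \frac{1}{8}\right) + 152 = 373 \left(- \frac{17}{192}\right) + 152 = - \frac{6341}{192} + 152 = \frac{22843}{192}$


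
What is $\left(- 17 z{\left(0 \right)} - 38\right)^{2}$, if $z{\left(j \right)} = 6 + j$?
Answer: $19600$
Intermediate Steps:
$\left(- 17 z{\left(0 \right)} - 38\right)^{2} = \left(- 17 \left(6 + 0\right) - 38\right)^{2} = \left(\left(-17\right) 6 - 38\right)^{2} = \left(-102 - 38\right)^{2} = \left(-140\right)^{2} = 19600$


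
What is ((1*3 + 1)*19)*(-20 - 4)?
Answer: -1824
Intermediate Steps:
((1*3 + 1)*19)*(-20 - 4) = ((3 + 1)*19)*(-24) = (4*19)*(-24) = 76*(-24) = -1824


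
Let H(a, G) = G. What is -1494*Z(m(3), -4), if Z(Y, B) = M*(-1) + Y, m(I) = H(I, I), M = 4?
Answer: 1494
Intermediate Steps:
m(I) = I
Z(Y, B) = -4 + Y (Z(Y, B) = 4*(-1) + Y = -4 + Y)
-1494*Z(m(3), -4) = -1494*(-4 + 3) = -1494*(-1) = 1494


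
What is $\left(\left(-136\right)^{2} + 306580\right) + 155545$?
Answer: $480621$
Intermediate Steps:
$\left(\left(-136\right)^{2} + 306580\right) + 155545 = \left(18496 + 306580\right) + 155545 = 325076 + 155545 = 480621$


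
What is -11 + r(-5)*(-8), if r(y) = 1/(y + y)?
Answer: -51/5 ≈ -10.200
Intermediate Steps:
r(y) = 1/(2*y)
-11 + r(-5)*(-8) = -11 + ((½)/(-5))*(-8) = -11 + ((½)*(-⅕))*(-8) = -11 - ⅒*(-8) = -11 + ⅘ = -51/5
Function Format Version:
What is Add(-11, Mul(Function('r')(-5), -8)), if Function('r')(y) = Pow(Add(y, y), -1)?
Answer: Rational(-51, 5) ≈ -10.200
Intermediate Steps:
Function('r')(y) = Mul(Rational(1, 2), Pow(y, -1)) (Function('r')(y) = Pow(Mul(2, y), -1) = Mul(Rational(1, 2), Pow(y, -1)))
Add(-11, Mul(Function('r')(-5), -8)) = Add(-11, Mul(Mul(Rational(1, 2), Pow(-5, -1)), -8)) = Add(-11, Mul(Mul(Rational(1, 2), Rational(-1, 5)), -8)) = Add(-11, Mul(Rational(-1, 10), -8)) = Add(-11, Rational(4, 5)) = Rational(-51, 5)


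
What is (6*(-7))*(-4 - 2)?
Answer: 252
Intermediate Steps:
(6*(-7))*(-4 - 2) = -42*(-6) = 252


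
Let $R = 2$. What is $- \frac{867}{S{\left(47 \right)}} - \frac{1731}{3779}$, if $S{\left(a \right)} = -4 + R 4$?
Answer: $- \frac{3283317}{15116} \approx -217.21$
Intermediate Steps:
$S{\left(a \right)} = 4$ ($S{\left(a \right)} = -4 + 2 \cdot 4 = -4 + 8 = 4$)
$- \frac{867}{S{\left(47 \right)}} - \frac{1731}{3779} = - \frac{867}{4} - \frac{1731}{3779} = - \frac{3283317}{15116}$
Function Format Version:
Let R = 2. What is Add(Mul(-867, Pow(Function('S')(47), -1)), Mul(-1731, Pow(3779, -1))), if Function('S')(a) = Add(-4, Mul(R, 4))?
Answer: Rational(-3283317, 15116) ≈ -217.21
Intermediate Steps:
Function('S')(a) = 4 (Function('S')(a) = Add(-4, Mul(2, 4)) = Add(-4, 8) = 4)
Add(Mul(-867, Pow(Function('S')(47), -1)), Mul(-1731, Pow(3779, -1))) = Add(Mul(-867, Pow(4, -1)), Mul(-1731, Pow(3779, -1))) = Add(Mul(-867, Rational(1, 4)), Mul(-1731, Rational(1, 3779))) = Add(Rational(-867, 4), Rational(-1731, 3779)) = Rational(-3283317, 15116)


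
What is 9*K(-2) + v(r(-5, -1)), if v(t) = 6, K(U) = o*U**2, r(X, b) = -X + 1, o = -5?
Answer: -174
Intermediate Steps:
r(X, b) = 1 - X
K(U) = -5*U**2
9*K(-2) + v(r(-5, -1)) = 9*(-5*(-2)**2) + 6 = 9*(-5*4) + 6 = 9*(-20) + 6 = -180 + 6 = -174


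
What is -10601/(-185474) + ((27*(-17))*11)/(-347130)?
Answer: 128232871/1788433045 ≈ 0.071701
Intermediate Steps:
-10601/(-185474) + ((27*(-17))*11)/(-347130) = -10601*(-1/185474) - 459*11*(-1/347130) = 10601/185474 - 5049*(-1/347130) = 10601/185474 + 561/38570 = 128232871/1788433045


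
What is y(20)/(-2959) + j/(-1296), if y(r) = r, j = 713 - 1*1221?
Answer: 369313/958716 ≈ 0.38522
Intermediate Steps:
j = -508 (j = 713 - 1221 = -508)
y(20)/(-2959) + j/(-1296) = 20/(-2959) - 508/(-1296) = 20*(-1/2959) - 508*(-1/1296) = -20/2959 + 127/324 = 369313/958716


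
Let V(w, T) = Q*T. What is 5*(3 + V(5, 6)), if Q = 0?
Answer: 15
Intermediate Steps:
V(w, T) = 0 (V(w, T) = 0*T = 0)
5*(3 + V(5, 6)) = 5*(3 + 0) = 5*3 = 15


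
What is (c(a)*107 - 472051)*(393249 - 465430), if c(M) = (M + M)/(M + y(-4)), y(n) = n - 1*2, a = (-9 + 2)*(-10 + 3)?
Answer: 1464386978967/43 ≈ 3.4056e+10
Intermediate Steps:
a = 49 (a = -7*(-7) = 49)
y(n) = -2 + n (y(n) = n - 2 = -2 + n)
c(M) = 2*M/(-6 + M) (c(M) = (M + M)/(M + (-2 - 4)) = (2*M)/(M - 6) = (2*M)/(-6 + M) = 2*M/(-6 + M))
(c(a)*107 - 472051)*(393249 - 465430) = ((2*49/(-6 + 49))*107 - 472051)*(393249 - 465430) = ((2*49/43)*107 - 472051)*(-72181) = ((2*49*(1/43))*107 - 472051)*(-72181) = ((98/43)*107 - 472051)*(-72181) = (10486/43 - 472051)*(-72181) = -20287707/43*(-72181) = 1464386978967/43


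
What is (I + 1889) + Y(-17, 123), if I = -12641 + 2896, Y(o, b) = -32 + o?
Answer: -7905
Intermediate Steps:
I = -9745
(I + 1889) + Y(-17, 123) = (-9745 + 1889) + (-32 - 17) = -7856 - 49 = -7905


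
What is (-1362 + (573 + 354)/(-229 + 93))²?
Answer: 34655173281/18496 ≈ 1.8737e+6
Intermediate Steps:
(-1362 + (573 + 354)/(-229 + 93))² = (-1362 + 927/(-136))² = (-1362 + 927*(-1/136))² = (-1362 - 927/136)² = (-186159/136)² = 34655173281/18496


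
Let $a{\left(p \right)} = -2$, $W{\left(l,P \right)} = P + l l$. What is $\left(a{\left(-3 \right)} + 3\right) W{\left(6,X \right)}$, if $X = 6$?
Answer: $42$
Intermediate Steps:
$W{\left(l,P \right)} = P + l^{2}$
$\left(a{\left(-3 \right)} + 3\right) W{\left(6,X \right)} = \left(-2 + 3\right) \left(6 + 6^{2}\right) = 1 \left(6 + 36\right) = 1 \cdot 42 = 42$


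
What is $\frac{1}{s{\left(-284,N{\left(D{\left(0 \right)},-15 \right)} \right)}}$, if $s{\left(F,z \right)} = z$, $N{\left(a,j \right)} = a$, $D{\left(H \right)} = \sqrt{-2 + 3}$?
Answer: $1$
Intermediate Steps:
$D{\left(H \right)} = 1$ ($D{\left(H \right)} = \sqrt{1} = 1$)
$\frac{1}{s{\left(-284,N{\left(D{\left(0 \right)},-15 \right)} \right)}} = 1^{-1} = 1$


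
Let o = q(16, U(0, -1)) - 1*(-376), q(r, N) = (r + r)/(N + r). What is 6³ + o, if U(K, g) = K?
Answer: 594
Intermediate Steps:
q(r, N) = 2*r/(N + r) (q(r, N) = (2*r)/(N + r) = 2*r/(N + r))
o = 378 (o = 2*16/(0 + 16) - 1*(-376) = 2*16/16 + 376 = 2*16*(1/16) + 376 = 2 + 376 = 378)
6³ + o = 6³ + 378 = 216 + 378 = 594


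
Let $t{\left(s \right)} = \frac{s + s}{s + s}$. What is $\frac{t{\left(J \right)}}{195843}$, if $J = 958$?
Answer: $\frac{1}{195843} \approx 5.1061 \cdot 10^{-6}$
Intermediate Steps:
$t{\left(s \right)} = 1$ ($t{\left(s \right)} = \frac{2 s}{2 s} = 2 s \frac{1}{2 s} = 1$)
$\frac{t{\left(J \right)}}{195843} = 1 \cdot \frac{1}{195843} = \frac{1}{195843}$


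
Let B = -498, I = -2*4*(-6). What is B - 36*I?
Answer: -2226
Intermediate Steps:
I = 48 (I = -8*(-6) = 48)
B - 36*I = -498 - 36*48 = -498 - 1728 = -2226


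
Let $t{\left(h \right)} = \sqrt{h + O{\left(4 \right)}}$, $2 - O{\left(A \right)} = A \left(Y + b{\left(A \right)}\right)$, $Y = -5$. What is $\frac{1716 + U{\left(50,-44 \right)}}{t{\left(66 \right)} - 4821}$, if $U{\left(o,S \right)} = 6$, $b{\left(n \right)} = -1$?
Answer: $- \frac{8301762}{23241949} - \frac{3444 \sqrt{23}}{23241949} \approx -0.3579$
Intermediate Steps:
$O{\left(A \right)} = 2 + 6 A$ ($O{\left(A \right)} = 2 - A \left(-5 - 1\right) = 2 - A \left(-6\right) = 2 - - 6 A = 2 + 6 A$)
$t{\left(h \right)} = \sqrt{26 + h}$ ($t{\left(h \right)} = \sqrt{h + \left(2 + 6 \cdot 4\right)} = \sqrt{h + \left(2 + 24\right)} = \sqrt{h + 26} = \sqrt{26 + h}$)
$\frac{1716 + U{\left(50,-44 \right)}}{t{\left(66 \right)} - 4821} = \frac{1716 + 6}{\sqrt{26 + 66} - 4821} = \frac{1722}{\sqrt{92} - 4821} = \frac{1722}{2 \sqrt{23} - 4821} = \frac{1722}{-4821 + 2 \sqrt{23}}$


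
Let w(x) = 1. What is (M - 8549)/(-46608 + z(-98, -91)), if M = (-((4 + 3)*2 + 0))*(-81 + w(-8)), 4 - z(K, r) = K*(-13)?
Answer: 7429/47878 ≈ 0.15517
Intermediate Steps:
z(K, r) = 4 + 13*K (z(K, r) = 4 - K*(-13) = 4 - (-13)*K = 4 + 13*K)
M = 1120 (M = (-((4 + 3)*2 + 0))*(-81 + 1) = -(7*2 + 0)*(-80) = -(14 + 0)*(-80) = -1*14*(-80) = -14*(-80) = 1120)
(M - 8549)/(-46608 + z(-98, -91)) = (1120 - 8549)/(-46608 + (4 + 13*(-98))) = -7429/(-46608 + (4 - 1274)) = -7429/(-46608 - 1270) = -7429/(-47878) = -7429*(-1/47878) = 7429/47878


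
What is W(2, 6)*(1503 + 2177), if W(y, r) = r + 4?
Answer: 36800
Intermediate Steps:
W(y, r) = 4 + r
W(2, 6)*(1503 + 2177) = (4 + 6)*(1503 + 2177) = 10*3680 = 36800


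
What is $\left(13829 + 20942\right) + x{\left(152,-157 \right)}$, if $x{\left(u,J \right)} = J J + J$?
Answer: $59263$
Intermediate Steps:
$x{\left(u,J \right)} = J + J^{2}$ ($x{\left(u,J \right)} = J^{2} + J = J + J^{2}$)
$\left(13829 + 20942\right) + x{\left(152,-157 \right)} = \left(13829 + 20942\right) - 157 \left(1 - 157\right) = 34771 - -24492 = 34771 + 24492 = 59263$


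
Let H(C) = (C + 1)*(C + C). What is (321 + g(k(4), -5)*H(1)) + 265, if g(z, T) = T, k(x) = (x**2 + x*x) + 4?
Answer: 566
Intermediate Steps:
H(C) = 2*C*(1 + C) (H(C) = (1 + C)*(2*C) = 2*C*(1 + C))
k(x) = 4 + 2*x**2 (k(x) = (x**2 + x**2) + 4 = 2*x**2 + 4 = 4 + 2*x**2)
(321 + g(k(4), -5)*H(1)) + 265 = (321 - 10*(1 + 1)) + 265 = (321 - 10*2) + 265 = (321 - 5*4) + 265 = (321 - 20) + 265 = 301 + 265 = 566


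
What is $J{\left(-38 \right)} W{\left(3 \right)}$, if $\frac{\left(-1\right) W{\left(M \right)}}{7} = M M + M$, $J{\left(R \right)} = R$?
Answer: $3192$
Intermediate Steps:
$W{\left(M \right)} = - 7 M - 7 M^{2}$ ($W{\left(M \right)} = - 7 \left(M M + M\right) = - 7 \left(M^{2} + M\right) = - 7 \left(M + M^{2}\right) = - 7 M - 7 M^{2}$)
$J{\left(-38 \right)} W{\left(3 \right)} = - 38 \left(\left(-7\right) 3 \left(1 + 3\right)\right) = - 38 \left(\left(-7\right) 3 \cdot 4\right) = \left(-38\right) \left(-84\right) = 3192$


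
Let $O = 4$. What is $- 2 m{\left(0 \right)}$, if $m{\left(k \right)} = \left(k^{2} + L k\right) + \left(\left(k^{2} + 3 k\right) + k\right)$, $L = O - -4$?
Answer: $0$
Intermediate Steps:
$L = 8$ ($L = 4 - -4 = 4 + 4 = 8$)
$m{\left(k \right)} = 2 k^{2} + 12 k$ ($m{\left(k \right)} = \left(k^{2} + 8 k\right) + \left(\left(k^{2} + 3 k\right) + k\right) = \left(k^{2} + 8 k\right) + \left(k^{2} + 4 k\right) = 2 k^{2} + 12 k$)
$- 2 m{\left(0 \right)} = - 2 \cdot 2 \cdot 0 \left(6 + 0\right) = - 2 \cdot 2 \cdot 0 \cdot 6 = \left(-2\right) 0 = 0$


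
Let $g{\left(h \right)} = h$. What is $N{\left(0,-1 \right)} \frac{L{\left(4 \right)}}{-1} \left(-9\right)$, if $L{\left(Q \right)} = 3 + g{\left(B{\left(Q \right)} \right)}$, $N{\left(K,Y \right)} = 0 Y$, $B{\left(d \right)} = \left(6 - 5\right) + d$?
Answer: $0$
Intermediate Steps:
$B{\left(d \right)} = 1 + d$
$N{\left(K,Y \right)} = 0$
$L{\left(Q \right)} = 4 + Q$ ($L{\left(Q \right)} = 3 + \left(1 + Q\right) = 4 + Q$)
$N{\left(0,-1 \right)} \frac{L{\left(4 \right)}}{-1} \left(-9\right) = 0 \frac{4 + 4}{-1} \left(-9\right) = 0 \cdot 8 \left(-1\right) \left(-9\right) = 0 \left(-8\right) \left(-9\right) = 0 \left(-9\right) = 0$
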